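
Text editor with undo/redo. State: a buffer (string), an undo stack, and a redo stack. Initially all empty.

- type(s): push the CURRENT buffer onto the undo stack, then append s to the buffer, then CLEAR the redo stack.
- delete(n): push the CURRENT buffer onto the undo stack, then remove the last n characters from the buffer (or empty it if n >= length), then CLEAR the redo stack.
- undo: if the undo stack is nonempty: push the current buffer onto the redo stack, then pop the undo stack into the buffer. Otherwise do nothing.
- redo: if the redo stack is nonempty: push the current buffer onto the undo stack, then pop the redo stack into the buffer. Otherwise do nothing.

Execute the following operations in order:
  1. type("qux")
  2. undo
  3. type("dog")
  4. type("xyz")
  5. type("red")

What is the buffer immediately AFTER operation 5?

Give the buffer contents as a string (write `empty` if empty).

Answer: dogxyzred

Derivation:
After op 1 (type): buf='qux' undo_depth=1 redo_depth=0
After op 2 (undo): buf='(empty)' undo_depth=0 redo_depth=1
After op 3 (type): buf='dog' undo_depth=1 redo_depth=0
After op 4 (type): buf='dogxyz' undo_depth=2 redo_depth=0
After op 5 (type): buf='dogxyzred' undo_depth=3 redo_depth=0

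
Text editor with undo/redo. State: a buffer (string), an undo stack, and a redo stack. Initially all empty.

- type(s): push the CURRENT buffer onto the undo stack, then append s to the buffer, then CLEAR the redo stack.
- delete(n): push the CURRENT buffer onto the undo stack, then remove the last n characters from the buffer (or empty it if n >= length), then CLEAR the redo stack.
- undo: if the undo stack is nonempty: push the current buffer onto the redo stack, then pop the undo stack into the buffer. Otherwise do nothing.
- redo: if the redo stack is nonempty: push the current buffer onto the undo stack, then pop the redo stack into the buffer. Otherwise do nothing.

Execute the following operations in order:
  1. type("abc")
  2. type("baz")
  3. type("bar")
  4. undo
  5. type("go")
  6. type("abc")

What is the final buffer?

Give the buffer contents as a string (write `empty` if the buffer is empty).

Answer: abcbazgoabc

Derivation:
After op 1 (type): buf='abc' undo_depth=1 redo_depth=0
After op 2 (type): buf='abcbaz' undo_depth=2 redo_depth=0
After op 3 (type): buf='abcbazbar' undo_depth=3 redo_depth=0
After op 4 (undo): buf='abcbaz' undo_depth=2 redo_depth=1
After op 5 (type): buf='abcbazgo' undo_depth=3 redo_depth=0
After op 6 (type): buf='abcbazgoabc' undo_depth=4 redo_depth=0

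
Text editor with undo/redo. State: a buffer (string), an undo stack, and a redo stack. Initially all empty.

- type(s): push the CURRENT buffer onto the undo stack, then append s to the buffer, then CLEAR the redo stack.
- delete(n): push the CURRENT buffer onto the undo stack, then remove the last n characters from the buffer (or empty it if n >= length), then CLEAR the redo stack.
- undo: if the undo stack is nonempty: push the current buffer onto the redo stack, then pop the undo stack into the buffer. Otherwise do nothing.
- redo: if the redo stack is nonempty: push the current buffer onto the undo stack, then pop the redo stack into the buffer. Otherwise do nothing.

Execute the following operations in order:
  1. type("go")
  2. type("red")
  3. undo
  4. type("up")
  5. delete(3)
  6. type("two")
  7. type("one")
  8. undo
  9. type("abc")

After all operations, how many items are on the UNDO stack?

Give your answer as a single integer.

Answer: 5

Derivation:
After op 1 (type): buf='go' undo_depth=1 redo_depth=0
After op 2 (type): buf='gored' undo_depth=2 redo_depth=0
After op 3 (undo): buf='go' undo_depth=1 redo_depth=1
After op 4 (type): buf='goup' undo_depth=2 redo_depth=0
After op 5 (delete): buf='g' undo_depth=3 redo_depth=0
After op 6 (type): buf='gtwo' undo_depth=4 redo_depth=0
After op 7 (type): buf='gtwoone' undo_depth=5 redo_depth=0
After op 8 (undo): buf='gtwo' undo_depth=4 redo_depth=1
After op 9 (type): buf='gtwoabc' undo_depth=5 redo_depth=0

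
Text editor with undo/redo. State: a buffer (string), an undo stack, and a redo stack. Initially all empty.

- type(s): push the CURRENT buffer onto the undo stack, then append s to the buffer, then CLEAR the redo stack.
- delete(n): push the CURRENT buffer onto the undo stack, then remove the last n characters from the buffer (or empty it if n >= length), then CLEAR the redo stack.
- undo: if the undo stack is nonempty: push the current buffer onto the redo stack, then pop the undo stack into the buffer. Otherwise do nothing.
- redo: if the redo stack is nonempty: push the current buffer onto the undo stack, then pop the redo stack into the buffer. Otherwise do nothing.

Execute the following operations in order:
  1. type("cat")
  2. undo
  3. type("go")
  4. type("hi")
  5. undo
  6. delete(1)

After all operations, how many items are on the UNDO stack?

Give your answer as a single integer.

After op 1 (type): buf='cat' undo_depth=1 redo_depth=0
After op 2 (undo): buf='(empty)' undo_depth=0 redo_depth=1
After op 3 (type): buf='go' undo_depth=1 redo_depth=0
After op 4 (type): buf='gohi' undo_depth=2 redo_depth=0
After op 5 (undo): buf='go' undo_depth=1 redo_depth=1
After op 6 (delete): buf='g' undo_depth=2 redo_depth=0

Answer: 2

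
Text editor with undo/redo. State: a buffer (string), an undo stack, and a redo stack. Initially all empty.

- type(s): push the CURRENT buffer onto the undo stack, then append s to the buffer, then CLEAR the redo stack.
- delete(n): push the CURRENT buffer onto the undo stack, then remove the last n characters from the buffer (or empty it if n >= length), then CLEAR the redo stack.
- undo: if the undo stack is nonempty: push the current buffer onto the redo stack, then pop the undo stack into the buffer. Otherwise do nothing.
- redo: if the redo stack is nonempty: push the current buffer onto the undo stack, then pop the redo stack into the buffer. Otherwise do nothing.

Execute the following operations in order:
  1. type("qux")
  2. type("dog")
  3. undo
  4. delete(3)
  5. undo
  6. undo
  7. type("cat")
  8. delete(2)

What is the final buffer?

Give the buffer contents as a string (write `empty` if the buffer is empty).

After op 1 (type): buf='qux' undo_depth=1 redo_depth=0
After op 2 (type): buf='quxdog' undo_depth=2 redo_depth=0
After op 3 (undo): buf='qux' undo_depth=1 redo_depth=1
After op 4 (delete): buf='(empty)' undo_depth=2 redo_depth=0
After op 5 (undo): buf='qux' undo_depth=1 redo_depth=1
After op 6 (undo): buf='(empty)' undo_depth=0 redo_depth=2
After op 7 (type): buf='cat' undo_depth=1 redo_depth=0
After op 8 (delete): buf='c' undo_depth=2 redo_depth=0

Answer: c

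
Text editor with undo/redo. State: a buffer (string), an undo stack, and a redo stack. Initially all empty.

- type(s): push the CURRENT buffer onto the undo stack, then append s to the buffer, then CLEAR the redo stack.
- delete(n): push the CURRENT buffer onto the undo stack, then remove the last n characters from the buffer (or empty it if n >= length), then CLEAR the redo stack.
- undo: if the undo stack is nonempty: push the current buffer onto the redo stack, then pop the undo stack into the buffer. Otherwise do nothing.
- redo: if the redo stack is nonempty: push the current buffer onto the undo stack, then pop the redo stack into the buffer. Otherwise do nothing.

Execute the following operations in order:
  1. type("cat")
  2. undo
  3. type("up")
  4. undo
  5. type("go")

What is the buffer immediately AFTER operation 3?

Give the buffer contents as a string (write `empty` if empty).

After op 1 (type): buf='cat' undo_depth=1 redo_depth=0
After op 2 (undo): buf='(empty)' undo_depth=0 redo_depth=1
After op 3 (type): buf='up' undo_depth=1 redo_depth=0

Answer: up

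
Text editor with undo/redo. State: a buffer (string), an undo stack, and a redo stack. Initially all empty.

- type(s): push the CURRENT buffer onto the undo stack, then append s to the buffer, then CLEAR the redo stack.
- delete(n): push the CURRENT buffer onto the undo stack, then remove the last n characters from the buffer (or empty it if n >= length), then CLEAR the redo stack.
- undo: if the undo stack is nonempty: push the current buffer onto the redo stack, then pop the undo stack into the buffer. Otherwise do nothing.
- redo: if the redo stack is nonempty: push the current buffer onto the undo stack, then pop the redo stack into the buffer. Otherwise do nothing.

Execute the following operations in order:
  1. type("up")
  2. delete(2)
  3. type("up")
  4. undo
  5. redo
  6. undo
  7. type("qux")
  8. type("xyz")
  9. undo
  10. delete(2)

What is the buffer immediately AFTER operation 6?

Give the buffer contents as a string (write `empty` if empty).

After op 1 (type): buf='up' undo_depth=1 redo_depth=0
After op 2 (delete): buf='(empty)' undo_depth=2 redo_depth=0
After op 3 (type): buf='up' undo_depth=3 redo_depth=0
After op 4 (undo): buf='(empty)' undo_depth=2 redo_depth=1
After op 5 (redo): buf='up' undo_depth=3 redo_depth=0
After op 6 (undo): buf='(empty)' undo_depth=2 redo_depth=1

Answer: empty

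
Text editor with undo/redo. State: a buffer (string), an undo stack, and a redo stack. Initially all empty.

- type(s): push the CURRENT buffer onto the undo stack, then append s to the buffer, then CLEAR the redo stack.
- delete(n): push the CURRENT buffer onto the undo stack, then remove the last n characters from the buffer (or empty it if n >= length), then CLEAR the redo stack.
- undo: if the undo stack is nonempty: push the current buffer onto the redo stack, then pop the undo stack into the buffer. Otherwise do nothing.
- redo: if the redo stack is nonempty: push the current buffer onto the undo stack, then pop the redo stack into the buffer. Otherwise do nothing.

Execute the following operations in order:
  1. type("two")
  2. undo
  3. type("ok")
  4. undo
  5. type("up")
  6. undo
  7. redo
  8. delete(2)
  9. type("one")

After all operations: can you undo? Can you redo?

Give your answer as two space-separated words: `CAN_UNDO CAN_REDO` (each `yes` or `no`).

After op 1 (type): buf='two' undo_depth=1 redo_depth=0
After op 2 (undo): buf='(empty)' undo_depth=0 redo_depth=1
After op 3 (type): buf='ok' undo_depth=1 redo_depth=0
After op 4 (undo): buf='(empty)' undo_depth=0 redo_depth=1
After op 5 (type): buf='up' undo_depth=1 redo_depth=0
After op 6 (undo): buf='(empty)' undo_depth=0 redo_depth=1
After op 7 (redo): buf='up' undo_depth=1 redo_depth=0
After op 8 (delete): buf='(empty)' undo_depth=2 redo_depth=0
After op 9 (type): buf='one' undo_depth=3 redo_depth=0

Answer: yes no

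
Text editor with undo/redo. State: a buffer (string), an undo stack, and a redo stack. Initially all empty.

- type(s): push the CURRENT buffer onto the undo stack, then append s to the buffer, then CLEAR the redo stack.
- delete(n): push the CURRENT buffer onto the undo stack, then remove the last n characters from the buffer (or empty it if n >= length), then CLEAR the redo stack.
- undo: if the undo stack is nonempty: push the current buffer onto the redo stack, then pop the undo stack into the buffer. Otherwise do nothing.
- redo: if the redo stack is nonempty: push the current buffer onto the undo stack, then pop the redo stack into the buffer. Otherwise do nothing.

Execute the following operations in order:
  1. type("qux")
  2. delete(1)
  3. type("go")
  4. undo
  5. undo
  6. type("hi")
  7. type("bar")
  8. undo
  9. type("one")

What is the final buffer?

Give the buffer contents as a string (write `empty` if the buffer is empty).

After op 1 (type): buf='qux' undo_depth=1 redo_depth=0
After op 2 (delete): buf='qu' undo_depth=2 redo_depth=0
After op 3 (type): buf='qugo' undo_depth=3 redo_depth=0
After op 4 (undo): buf='qu' undo_depth=2 redo_depth=1
After op 5 (undo): buf='qux' undo_depth=1 redo_depth=2
After op 6 (type): buf='quxhi' undo_depth=2 redo_depth=0
After op 7 (type): buf='quxhibar' undo_depth=3 redo_depth=0
After op 8 (undo): buf='quxhi' undo_depth=2 redo_depth=1
After op 9 (type): buf='quxhione' undo_depth=3 redo_depth=0

Answer: quxhione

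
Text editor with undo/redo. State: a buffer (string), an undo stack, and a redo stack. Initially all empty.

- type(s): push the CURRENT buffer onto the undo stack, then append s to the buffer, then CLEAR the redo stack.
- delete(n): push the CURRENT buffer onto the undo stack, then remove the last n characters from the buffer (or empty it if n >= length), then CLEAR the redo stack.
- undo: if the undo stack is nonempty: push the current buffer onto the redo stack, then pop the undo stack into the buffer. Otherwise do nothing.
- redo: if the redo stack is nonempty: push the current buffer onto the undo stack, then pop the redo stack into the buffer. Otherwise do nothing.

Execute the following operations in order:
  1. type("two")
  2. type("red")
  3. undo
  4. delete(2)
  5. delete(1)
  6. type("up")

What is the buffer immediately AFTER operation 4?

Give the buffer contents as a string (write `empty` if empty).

After op 1 (type): buf='two' undo_depth=1 redo_depth=0
After op 2 (type): buf='twored' undo_depth=2 redo_depth=0
After op 3 (undo): buf='two' undo_depth=1 redo_depth=1
After op 4 (delete): buf='t' undo_depth=2 redo_depth=0

Answer: t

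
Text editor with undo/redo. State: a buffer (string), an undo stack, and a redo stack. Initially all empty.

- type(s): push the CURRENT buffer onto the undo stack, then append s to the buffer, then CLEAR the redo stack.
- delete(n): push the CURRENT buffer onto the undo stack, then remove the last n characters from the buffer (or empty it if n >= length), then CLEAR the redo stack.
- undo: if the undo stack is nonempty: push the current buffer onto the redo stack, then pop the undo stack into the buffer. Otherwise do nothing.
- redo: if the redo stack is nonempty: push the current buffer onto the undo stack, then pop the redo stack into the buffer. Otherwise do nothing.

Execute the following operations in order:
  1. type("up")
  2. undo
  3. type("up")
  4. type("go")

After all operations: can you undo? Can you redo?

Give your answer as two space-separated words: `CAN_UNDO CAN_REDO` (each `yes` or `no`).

Answer: yes no

Derivation:
After op 1 (type): buf='up' undo_depth=1 redo_depth=0
After op 2 (undo): buf='(empty)' undo_depth=0 redo_depth=1
After op 3 (type): buf='up' undo_depth=1 redo_depth=0
After op 4 (type): buf='upgo' undo_depth=2 redo_depth=0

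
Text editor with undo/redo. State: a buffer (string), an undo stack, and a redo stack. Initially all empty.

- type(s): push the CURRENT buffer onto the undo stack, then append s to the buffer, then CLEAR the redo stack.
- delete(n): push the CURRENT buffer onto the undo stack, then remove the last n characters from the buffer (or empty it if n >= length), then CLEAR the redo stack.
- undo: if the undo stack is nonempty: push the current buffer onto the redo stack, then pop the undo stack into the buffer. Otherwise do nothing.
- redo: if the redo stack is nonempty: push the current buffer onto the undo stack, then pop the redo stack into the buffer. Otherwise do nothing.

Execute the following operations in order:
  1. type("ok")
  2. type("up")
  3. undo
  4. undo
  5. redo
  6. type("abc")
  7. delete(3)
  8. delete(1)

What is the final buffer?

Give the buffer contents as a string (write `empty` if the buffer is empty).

Answer: o

Derivation:
After op 1 (type): buf='ok' undo_depth=1 redo_depth=0
After op 2 (type): buf='okup' undo_depth=2 redo_depth=0
After op 3 (undo): buf='ok' undo_depth=1 redo_depth=1
After op 4 (undo): buf='(empty)' undo_depth=0 redo_depth=2
After op 5 (redo): buf='ok' undo_depth=1 redo_depth=1
After op 6 (type): buf='okabc' undo_depth=2 redo_depth=0
After op 7 (delete): buf='ok' undo_depth=3 redo_depth=0
After op 8 (delete): buf='o' undo_depth=4 redo_depth=0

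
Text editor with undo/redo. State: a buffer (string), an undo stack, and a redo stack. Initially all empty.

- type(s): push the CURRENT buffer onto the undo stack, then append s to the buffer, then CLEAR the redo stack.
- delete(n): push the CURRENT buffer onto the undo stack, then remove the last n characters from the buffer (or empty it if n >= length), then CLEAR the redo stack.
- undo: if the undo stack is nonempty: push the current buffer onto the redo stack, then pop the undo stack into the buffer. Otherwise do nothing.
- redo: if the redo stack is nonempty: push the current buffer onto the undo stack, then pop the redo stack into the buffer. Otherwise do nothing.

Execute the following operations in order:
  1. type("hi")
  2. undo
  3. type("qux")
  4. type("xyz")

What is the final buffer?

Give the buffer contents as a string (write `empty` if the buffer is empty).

Answer: quxxyz

Derivation:
After op 1 (type): buf='hi' undo_depth=1 redo_depth=0
After op 2 (undo): buf='(empty)' undo_depth=0 redo_depth=1
After op 3 (type): buf='qux' undo_depth=1 redo_depth=0
After op 4 (type): buf='quxxyz' undo_depth=2 redo_depth=0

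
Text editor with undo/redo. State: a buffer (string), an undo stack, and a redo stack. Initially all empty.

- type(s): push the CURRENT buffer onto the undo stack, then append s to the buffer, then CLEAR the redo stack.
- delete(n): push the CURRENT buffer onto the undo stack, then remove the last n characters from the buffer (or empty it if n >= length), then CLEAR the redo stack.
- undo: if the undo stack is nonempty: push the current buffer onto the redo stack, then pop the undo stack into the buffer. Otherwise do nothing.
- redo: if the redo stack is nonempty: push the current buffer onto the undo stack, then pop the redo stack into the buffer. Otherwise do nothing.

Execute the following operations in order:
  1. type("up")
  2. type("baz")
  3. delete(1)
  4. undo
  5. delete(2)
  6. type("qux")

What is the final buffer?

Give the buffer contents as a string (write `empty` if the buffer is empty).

After op 1 (type): buf='up' undo_depth=1 redo_depth=0
After op 2 (type): buf='upbaz' undo_depth=2 redo_depth=0
After op 3 (delete): buf='upba' undo_depth=3 redo_depth=0
After op 4 (undo): buf='upbaz' undo_depth=2 redo_depth=1
After op 5 (delete): buf='upb' undo_depth=3 redo_depth=0
After op 6 (type): buf='upbqux' undo_depth=4 redo_depth=0

Answer: upbqux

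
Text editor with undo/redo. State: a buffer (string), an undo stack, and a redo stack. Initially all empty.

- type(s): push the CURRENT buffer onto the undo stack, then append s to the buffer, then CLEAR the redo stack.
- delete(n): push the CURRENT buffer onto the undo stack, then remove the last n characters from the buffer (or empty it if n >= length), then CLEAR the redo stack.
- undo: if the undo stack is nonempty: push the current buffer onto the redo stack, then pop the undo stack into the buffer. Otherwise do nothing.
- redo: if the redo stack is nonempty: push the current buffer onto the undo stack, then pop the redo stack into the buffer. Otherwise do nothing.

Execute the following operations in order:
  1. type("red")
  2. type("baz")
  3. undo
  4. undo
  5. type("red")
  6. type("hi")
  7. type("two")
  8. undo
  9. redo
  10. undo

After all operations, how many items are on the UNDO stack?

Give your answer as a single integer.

After op 1 (type): buf='red' undo_depth=1 redo_depth=0
After op 2 (type): buf='redbaz' undo_depth=2 redo_depth=0
After op 3 (undo): buf='red' undo_depth=1 redo_depth=1
After op 4 (undo): buf='(empty)' undo_depth=0 redo_depth=2
After op 5 (type): buf='red' undo_depth=1 redo_depth=0
After op 6 (type): buf='redhi' undo_depth=2 redo_depth=0
After op 7 (type): buf='redhitwo' undo_depth=3 redo_depth=0
After op 8 (undo): buf='redhi' undo_depth=2 redo_depth=1
After op 9 (redo): buf='redhitwo' undo_depth=3 redo_depth=0
After op 10 (undo): buf='redhi' undo_depth=2 redo_depth=1

Answer: 2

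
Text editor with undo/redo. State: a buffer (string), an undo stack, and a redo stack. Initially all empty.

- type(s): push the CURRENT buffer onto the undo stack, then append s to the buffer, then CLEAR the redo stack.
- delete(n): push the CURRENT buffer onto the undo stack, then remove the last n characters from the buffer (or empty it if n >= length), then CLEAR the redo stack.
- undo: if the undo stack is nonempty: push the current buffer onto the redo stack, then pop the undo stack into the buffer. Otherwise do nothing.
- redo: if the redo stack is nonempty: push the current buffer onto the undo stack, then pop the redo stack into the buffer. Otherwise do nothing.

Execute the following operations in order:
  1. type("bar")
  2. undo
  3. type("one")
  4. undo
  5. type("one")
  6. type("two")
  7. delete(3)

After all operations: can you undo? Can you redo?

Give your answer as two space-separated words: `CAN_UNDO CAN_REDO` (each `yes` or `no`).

After op 1 (type): buf='bar' undo_depth=1 redo_depth=0
After op 2 (undo): buf='(empty)' undo_depth=0 redo_depth=1
After op 3 (type): buf='one' undo_depth=1 redo_depth=0
After op 4 (undo): buf='(empty)' undo_depth=0 redo_depth=1
After op 5 (type): buf='one' undo_depth=1 redo_depth=0
After op 6 (type): buf='onetwo' undo_depth=2 redo_depth=0
After op 7 (delete): buf='one' undo_depth=3 redo_depth=0

Answer: yes no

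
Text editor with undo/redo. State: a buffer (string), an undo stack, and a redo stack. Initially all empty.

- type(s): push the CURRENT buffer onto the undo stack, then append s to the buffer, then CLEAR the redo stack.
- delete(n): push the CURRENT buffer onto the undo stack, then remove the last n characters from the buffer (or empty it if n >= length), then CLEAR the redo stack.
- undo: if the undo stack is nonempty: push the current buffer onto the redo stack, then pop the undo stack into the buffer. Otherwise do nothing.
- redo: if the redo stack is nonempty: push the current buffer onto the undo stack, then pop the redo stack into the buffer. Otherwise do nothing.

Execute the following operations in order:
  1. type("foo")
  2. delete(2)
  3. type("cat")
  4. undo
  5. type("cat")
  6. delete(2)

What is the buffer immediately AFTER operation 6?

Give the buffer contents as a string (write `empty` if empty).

After op 1 (type): buf='foo' undo_depth=1 redo_depth=0
After op 2 (delete): buf='f' undo_depth=2 redo_depth=0
After op 3 (type): buf='fcat' undo_depth=3 redo_depth=0
After op 4 (undo): buf='f' undo_depth=2 redo_depth=1
After op 5 (type): buf='fcat' undo_depth=3 redo_depth=0
After op 6 (delete): buf='fc' undo_depth=4 redo_depth=0

Answer: fc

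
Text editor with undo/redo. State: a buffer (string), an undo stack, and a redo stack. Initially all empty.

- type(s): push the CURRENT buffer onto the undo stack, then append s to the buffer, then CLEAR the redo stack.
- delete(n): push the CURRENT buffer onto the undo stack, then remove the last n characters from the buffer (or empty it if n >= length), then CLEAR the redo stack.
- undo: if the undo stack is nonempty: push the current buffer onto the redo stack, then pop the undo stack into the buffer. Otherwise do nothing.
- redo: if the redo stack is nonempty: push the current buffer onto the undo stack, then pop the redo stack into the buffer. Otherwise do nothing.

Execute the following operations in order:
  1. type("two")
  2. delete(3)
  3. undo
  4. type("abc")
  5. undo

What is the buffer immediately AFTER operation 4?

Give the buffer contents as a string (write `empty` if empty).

Answer: twoabc

Derivation:
After op 1 (type): buf='two' undo_depth=1 redo_depth=0
After op 2 (delete): buf='(empty)' undo_depth=2 redo_depth=0
After op 3 (undo): buf='two' undo_depth=1 redo_depth=1
After op 4 (type): buf='twoabc' undo_depth=2 redo_depth=0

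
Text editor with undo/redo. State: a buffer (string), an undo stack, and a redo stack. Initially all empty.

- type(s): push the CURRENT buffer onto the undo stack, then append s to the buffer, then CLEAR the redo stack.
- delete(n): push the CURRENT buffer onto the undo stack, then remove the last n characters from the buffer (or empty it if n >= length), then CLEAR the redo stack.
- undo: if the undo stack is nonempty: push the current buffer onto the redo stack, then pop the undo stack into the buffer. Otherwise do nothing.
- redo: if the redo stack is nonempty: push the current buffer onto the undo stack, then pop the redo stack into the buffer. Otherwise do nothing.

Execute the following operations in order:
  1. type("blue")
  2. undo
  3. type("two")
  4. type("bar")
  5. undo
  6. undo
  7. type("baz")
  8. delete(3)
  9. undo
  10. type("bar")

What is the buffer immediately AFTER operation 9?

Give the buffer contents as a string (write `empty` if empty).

Answer: baz

Derivation:
After op 1 (type): buf='blue' undo_depth=1 redo_depth=0
After op 2 (undo): buf='(empty)' undo_depth=0 redo_depth=1
After op 3 (type): buf='two' undo_depth=1 redo_depth=0
After op 4 (type): buf='twobar' undo_depth=2 redo_depth=0
After op 5 (undo): buf='two' undo_depth=1 redo_depth=1
After op 6 (undo): buf='(empty)' undo_depth=0 redo_depth=2
After op 7 (type): buf='baz' undo_depth=1 redo_depth=0
After op 8 (delete): buf='(empty)' undo_depth=2 redo_depth=0
After op 9 (undo): buf='baz' undo_depth=1 redo_depth=1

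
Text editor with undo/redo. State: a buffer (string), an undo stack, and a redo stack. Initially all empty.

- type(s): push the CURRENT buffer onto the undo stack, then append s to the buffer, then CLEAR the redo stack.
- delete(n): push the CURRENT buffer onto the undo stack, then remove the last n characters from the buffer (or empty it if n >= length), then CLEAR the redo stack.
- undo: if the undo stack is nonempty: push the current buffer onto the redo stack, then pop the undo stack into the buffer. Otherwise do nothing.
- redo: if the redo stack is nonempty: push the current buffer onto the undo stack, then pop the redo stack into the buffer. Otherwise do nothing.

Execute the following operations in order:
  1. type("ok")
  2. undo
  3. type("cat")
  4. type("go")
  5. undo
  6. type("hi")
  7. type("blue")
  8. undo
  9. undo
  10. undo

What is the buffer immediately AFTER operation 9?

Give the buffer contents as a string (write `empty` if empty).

Answer: cat

Derivation:
After op 1 (type): buf='ok' undo_depth=1 redo_depth=0
After op 2 (undo): buf='(empty)' undo_depth=0 redo_depth=1
After op 3 (type): buf='cat' undo_depth=1 redo_depth=0
After op 4 (type): buf='catgo' undo_depth=2 redo_depth=0
After op 5 (undo): buf='cat' undo_depth=1 redo_depth=1
After op 6 (type): buf='cathi' undo_depth=2 redo_depth=0
After op 7 (type): buf='cathiblue' undo_depth=3 redo_depth=0
After op 8 (undo): buf='cathi' undo_depth=2 redo_depth=1
After op 9 (undo): buf='cat' undo_depth=1 redo_depth=2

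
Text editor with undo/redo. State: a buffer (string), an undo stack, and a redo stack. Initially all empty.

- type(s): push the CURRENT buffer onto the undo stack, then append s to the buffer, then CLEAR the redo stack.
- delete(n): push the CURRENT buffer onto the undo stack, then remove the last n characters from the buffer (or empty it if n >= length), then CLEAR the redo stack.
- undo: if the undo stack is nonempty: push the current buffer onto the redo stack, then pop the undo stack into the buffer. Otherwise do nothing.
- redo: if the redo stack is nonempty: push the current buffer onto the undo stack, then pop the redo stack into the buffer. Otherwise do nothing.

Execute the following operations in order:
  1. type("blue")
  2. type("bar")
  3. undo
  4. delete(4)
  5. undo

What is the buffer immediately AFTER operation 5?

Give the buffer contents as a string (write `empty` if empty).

Answer: blue

Derivation:
After op 1 (type): buf='blue' undo_depth=1 redo_depth=0
After op 2 (type): buf='bluebar' undo_depth=2 redo_depth=0
After op 3 (undo): buf='blue' undo_depth=1 redo_depth=1
After op 4 (delete): buf='(empty)' undo_depth=2 redo_depth=0
After op 5 (undo): buf='blue' undo_depth=1 redo_depth=1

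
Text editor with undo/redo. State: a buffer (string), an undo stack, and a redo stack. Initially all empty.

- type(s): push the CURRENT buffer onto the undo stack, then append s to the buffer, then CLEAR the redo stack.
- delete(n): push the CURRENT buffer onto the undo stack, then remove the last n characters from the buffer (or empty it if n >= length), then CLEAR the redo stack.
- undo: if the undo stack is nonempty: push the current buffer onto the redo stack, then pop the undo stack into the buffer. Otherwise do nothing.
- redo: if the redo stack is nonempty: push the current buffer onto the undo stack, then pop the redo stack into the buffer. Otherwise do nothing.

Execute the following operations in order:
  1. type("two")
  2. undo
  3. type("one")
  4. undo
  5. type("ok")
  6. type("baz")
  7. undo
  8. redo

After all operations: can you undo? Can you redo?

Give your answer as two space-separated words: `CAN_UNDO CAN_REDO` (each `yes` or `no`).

Answer: yes no

Derivation:
After op 1 (type): buf='two' undo_depth=1 redo_depth=0
After op 2 (undo): buf='(empty)' undo_depth=0 redo_depth=1
After op 3 (type): buf='one' undo_depth=1 redo_depth=0
After op 4 (undo): buf='(empty)' undo_depth=0 redo_depth=1
After op 5 (type): buf='ok' undo_depth=1 redo_depth=0
After op 6 (type): buf='okbaz' undo_depth=2 redo_depth=0
After op 7 (undo): buf='ok' undo_depth=1 redo_depth=1
After op 8 (redo): buf='okbaz' undo_depth=2 redo_depth=0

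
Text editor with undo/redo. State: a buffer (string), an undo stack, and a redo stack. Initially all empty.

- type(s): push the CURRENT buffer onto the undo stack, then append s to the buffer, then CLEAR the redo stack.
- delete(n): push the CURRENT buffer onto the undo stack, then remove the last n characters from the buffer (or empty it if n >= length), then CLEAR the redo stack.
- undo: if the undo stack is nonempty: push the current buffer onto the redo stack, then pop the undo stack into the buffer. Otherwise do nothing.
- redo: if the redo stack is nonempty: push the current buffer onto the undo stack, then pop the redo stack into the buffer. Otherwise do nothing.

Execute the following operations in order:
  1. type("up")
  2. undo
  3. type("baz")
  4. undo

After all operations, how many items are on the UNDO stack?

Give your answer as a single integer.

After op 1 (type): buf='up' undo_depth=1 redo_depth=0
After op 2 (undo): buf='(empty)' undo_depth=0 redo_depth=1
After op 3 (type): buf='baz' undo_depth=1 redo_depth=0
After op 4 (undo): buf='(empty)' undo_depth=0 redo_depth=1

Answer: 0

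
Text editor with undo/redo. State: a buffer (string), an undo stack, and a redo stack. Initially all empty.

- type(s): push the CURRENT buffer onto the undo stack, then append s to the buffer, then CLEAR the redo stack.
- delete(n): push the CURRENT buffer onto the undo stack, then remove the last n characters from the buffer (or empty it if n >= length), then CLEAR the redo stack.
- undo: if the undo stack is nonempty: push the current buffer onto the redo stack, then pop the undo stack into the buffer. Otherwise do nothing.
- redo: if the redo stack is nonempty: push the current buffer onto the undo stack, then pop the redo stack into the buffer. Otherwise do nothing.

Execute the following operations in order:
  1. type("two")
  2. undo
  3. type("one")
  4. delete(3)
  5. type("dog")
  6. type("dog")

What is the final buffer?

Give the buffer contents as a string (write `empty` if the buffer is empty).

Answer: dogdog

Derivation:
After op 1 (type): buf='two' undo_depth=1 redo_depth=0
After op 2 (undo): buf='(empty)' undo_depth=0 redo_depth=1
After op 3 (type): buf='one' undo_depth=1 redo_depth=0
After op 4 (delete): buf='(empty)' undo_depth=2 redo_depth=0
After op 5 (type): buf='dog' undo_depth=3 redo_depth=0
After op 6 (type): buf='dogdog' undo_depth=4 redo_depth=0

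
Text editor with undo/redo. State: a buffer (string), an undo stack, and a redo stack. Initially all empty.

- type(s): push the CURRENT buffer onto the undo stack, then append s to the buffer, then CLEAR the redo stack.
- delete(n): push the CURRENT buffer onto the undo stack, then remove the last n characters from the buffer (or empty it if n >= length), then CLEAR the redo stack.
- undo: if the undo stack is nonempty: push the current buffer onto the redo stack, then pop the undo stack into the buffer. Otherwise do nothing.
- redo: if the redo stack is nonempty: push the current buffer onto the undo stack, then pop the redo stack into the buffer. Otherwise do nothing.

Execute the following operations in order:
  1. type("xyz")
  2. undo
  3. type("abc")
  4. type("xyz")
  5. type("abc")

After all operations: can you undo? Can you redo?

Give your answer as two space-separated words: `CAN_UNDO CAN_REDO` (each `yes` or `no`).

Answer: yes no

Derivation:
After op 1 (type): buf='xyz' undo_depth=1 redo_depth=0
After op 2 (undo): buf='(empty)' undo_depth=0 redo_depth=1
After op 3 (type): buf='abc' undo_depth=1 redo_depth=0
After op 4 (type): buf='abcxyz' undo_depth=2 redo_depth=0
After op 5 (type): buf='abcxyzabc' undo_depth=3 redo_depth=0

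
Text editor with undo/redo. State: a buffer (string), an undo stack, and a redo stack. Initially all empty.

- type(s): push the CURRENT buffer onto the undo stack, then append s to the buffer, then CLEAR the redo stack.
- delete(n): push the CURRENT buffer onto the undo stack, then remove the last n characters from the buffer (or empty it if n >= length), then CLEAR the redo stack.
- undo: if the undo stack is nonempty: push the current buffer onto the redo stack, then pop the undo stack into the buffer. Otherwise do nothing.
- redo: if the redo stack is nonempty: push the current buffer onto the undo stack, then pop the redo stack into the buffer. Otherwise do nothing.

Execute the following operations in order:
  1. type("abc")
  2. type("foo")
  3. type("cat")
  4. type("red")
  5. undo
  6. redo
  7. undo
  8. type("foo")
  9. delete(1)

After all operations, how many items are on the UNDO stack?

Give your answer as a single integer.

After op 1 (type): buf='abc' undo_depth=1 redo_depth=0
After op 2 (type): buf='abcfoo' undo_depth=2 redo_depth=0
After op 3 (type): buf='abcfoocat' undo_depth=3 redo_depth=0
After op 4 (type): buf='abcfoocatred' undo_depth=4 redo_depth=0
After op 5 (undo): buf='abcfoocat' undo_depth=3 redo_depth=1
After op 6 (redo): buf='abcfoocatred' undo_depth=4 redo_depth=0
After op 7 (undo): buf='abcfoocat' undo_depth=3 redo_depth=1
After op 8 (type): buf='abcfoocatfoo' undo_depth=4 redo_depth=0
After op 9 (delete): buf='abcfoocatfo' undo_depth=5 redo_depth=0

Answer: 5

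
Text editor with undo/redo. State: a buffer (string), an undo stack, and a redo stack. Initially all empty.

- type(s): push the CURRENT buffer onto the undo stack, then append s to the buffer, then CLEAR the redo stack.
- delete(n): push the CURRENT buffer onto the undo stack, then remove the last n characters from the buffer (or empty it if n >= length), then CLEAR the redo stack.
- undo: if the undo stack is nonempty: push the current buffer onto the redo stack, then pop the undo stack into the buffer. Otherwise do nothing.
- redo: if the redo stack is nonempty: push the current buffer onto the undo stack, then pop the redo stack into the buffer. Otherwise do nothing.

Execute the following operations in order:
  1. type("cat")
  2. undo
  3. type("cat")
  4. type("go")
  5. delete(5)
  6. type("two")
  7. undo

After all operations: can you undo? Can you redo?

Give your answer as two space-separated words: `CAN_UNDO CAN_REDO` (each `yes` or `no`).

Answer: yes yes

Derivation:
After op 1 (type): buf='cat' undo_depth=1 redo_depth=0
After op 2 (undo): buf='(empty)' undo_depth=0 redo_depth=1
After op 3 (type): buf='cat' undo_depth=1 redo_depth=0
After op 4 (type): buf='catgo' undo_depth=2 redo_depth=0
After op 5 (delete): buf='(empty)' undo_depth=3 redo_depth=0
After op 6 (type): buf='two' undo_depth=4 redo_depth=0
After op 7 (undo): buf='(empty)' undo_depth=3 redo_depth=1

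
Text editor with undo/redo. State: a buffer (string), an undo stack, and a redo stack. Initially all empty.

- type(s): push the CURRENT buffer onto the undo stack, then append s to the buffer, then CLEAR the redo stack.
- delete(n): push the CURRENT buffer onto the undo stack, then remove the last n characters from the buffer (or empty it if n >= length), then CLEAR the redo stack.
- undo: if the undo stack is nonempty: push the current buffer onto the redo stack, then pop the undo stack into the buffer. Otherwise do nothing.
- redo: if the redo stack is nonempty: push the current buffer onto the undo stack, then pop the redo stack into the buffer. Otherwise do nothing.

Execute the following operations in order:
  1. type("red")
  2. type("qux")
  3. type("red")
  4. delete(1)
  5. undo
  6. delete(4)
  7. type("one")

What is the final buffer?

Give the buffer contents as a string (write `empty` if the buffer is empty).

After op 1 (type): buf='red' undo_depth=1 redo_depth=0
After op 2 (type): buf='redqux' undo_depth=2 redo_depth=0
After op 3 (type): buf='redquxred' undo_depth=3 redo_depth=0
After op 4 (delete): buf='redquxre' undo_depth=4 redo_depth=0
After op 5 (undo): buf='redquxred' undo_depth=3 redo_depth=1
After op 6 (delete): buf='redqu' undo_depth=4 redo_depth=0
After op 7 (type): buf='redquone' undo_depth=5 redo_depth=0

Answer: redquone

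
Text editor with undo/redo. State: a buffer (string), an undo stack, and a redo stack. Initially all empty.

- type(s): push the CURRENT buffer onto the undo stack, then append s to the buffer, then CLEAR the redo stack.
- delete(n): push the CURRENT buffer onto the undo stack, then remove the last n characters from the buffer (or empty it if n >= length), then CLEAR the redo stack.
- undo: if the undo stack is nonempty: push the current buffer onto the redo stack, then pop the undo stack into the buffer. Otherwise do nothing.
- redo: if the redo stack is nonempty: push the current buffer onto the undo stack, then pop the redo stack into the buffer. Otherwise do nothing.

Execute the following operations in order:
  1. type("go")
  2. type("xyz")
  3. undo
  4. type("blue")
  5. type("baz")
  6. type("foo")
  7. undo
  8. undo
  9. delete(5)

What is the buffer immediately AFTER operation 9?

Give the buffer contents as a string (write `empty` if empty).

After op 1 (type): buf='go' undo_depth=1 redo_depth=0
After op 2 (type): buf='goxyz' undo_depth=2 redo_depth=0
After op 3 (undo): buf='go' undo_depth=1 redo_depth=1
After op 4 (type): buf='goblue' undo_depth=2 redo_depth=0
After op 5 (type): buf='gobluebaz' undo_depth=3 redo_depth=0
After op 6 (type): buf='gobluebazfoo' undo_depth=4 redo_depth=0
After op 7 (undo): buf='gobluebaz' undo_depth=3 redo_depth=1
After op 8 (undo): buf='goblue' undo_depth=2 redo_depth=2
After op 9 (delete): buf='g' undo_depth=3 redo_depth=0

Answer: g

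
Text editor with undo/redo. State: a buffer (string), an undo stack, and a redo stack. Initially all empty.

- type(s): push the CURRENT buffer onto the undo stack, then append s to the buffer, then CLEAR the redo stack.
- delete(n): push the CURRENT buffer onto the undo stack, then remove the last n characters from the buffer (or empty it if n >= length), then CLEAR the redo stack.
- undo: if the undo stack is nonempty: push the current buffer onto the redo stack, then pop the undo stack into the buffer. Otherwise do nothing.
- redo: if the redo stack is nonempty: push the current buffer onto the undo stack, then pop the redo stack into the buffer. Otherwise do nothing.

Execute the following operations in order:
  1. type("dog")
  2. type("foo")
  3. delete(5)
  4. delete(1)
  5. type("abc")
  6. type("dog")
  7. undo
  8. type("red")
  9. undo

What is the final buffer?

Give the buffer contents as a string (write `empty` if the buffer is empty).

After op 1 (type): buf='dog' undo_depth=1 redo_depth=0
After op 2 (type): buf='dogfoo' undo_depth=2 redo_depth=0
After op 3 (delete): buf='d' undo_depth=3 redo_depth=0
After op 4 (delete): buf='(empty)' undo_depth=4 redo_depth=0
After op 5 (type): buf='abc' undo_depth=5 redo_depth=0
After op 6 (type): buf='abcdog' undo_depth=6 redo_depth=0
After op 7 (undo): buf='abc' undo_depth=5 redo_depth=1
After op 8 (type): buf='abcred' undo_depth=6 redo_depth=0
After op 9 (undo): buf='abc' undo_depth=5 redo_depth=1

Answer: abc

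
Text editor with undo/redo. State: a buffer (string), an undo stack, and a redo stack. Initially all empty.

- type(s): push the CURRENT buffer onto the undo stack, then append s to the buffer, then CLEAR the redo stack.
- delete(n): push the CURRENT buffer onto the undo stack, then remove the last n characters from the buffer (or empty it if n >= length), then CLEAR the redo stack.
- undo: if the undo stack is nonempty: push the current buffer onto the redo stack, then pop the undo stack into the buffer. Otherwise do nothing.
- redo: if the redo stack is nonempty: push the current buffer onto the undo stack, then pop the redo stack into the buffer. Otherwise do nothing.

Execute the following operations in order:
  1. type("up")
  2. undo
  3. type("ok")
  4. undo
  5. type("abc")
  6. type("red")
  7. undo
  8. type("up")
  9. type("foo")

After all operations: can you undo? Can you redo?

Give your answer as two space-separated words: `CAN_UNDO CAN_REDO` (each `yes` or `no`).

After op 1 (type): buf='up' undo_depth=1 redo_depth=0
After op 2 (undo): buf='(empty)' undo_depth=0 redo_depth=1
After op 3 (type): buf='ok' undo_depth=1 redo_depth=0
After op 4 (undo): buf='(empty)' undo_depth=0 redo_depth=1
After op 5 (type): buf='abc' undo_depth=1 redo_depth=0
After op 6 (type): buf='abcred' undo_depth=2 redo_depth=0
After op 7 (undo): buf='abc' undo_depth=1 redo_depth=1
After op 8 (type): buf='abcup' undo_depth=2 redo_depth=0
After op 9 (type): buf='abcupfoo' undo_depth=3 redo_depth=0

Answer: yes no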